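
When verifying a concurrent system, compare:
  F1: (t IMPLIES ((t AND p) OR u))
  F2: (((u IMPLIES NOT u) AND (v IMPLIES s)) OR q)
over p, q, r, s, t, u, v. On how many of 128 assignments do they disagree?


F1 = (t IMPLIES ((t AND p) OR u))
F2 = (((u IMPLIES NOT u) AND (v IMPLIES s)) OR q)
Evaluate both on each of 128 rows (bits = p,q,r,s,t,u,v):
  row 0 [0000000]: F1=1 F2=1 -> 0
  row 1 [0000001]: F1=1 F2=0 (differ) -> 1
  row 2 [0000010]: F1=1 F2=0 (differ) -> 1
  row 3 [0000011]: F1=1 F2=0 (differ) -> 1
  row 4 [0000100]: F1=0 F2=1 (differ) -> 1
  (every remaining row is evaluated the same way; all 128 results are listed next)
Full result column, 8 rows per line (p,q,r,s fixed per line; t,u,v runs 000..111 left to right):
  rows 0-7 [p,q,r,s=0000]: 01111011  (ones: 6)
  rows 8-15 [p,q,r,s=0001]: 00111111  (ones: 6)
  rows 16-23 [p,q,r,s=0010]: 01111011  (ones: 6)
  rows 24-31 [p,q,r,s=0011]: 00111111  (ones: 6)
  rows 32-39 [p,q,r,s=0100]: 00001100  (ones: 2)
  rows 40-47 [p,q,r,s=0101]: 00001100  (ones: 2)
  rows 48-55 [p,q,r,s=0110]: 00001100  (ones: 2)
  rows 56-63 [p,q,r,s=0111]: 00001100  (ones: 2)
  rows 64-71 [p,q,r,s=1000]: 01110111  (ones: 6)
  rows 72-79 [p,q,r,s=1001]: 00110011  (ones: 4)
  rows 80-87 [p,q,r,s=1010]: 01110111  (ones: 6)
  rows 88-95 [p,q,r,s=1011]: 00110011  (ones: 4)
  rows 96-103 [p,q,r,s=1100]: 00000000  (ones: 0)
  rows 104-111 [p,q,r,s=1101]: 00000000  (ones: 0)
  rows 112-119 [p,q,r,s=1110]: 00000000  (ones: 0)
  rows 120-127 [p,q,r,s=1111]: 00000000  (ones: 0)
Disagreements = 6+6+6+6+2+2+2+2+6+4+6+4+0+0+0+0 = 52

52


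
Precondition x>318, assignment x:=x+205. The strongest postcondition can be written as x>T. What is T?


Formula: sp(P, x:=E) = exists old_x. (x = E[old_x/x]) AND P[old_x/x] (old_x is the value of x before the assignment; eliminate old_x by solving x = E[old_x/x] for old_x)
Step 1: Precondition P: x>318, i.e. old_x > 318
Step 2: Assignment gives x = old_x + 205, so old_x = x - 205
Step 3: Substitute into P: x - 205 > 318
Step 4: Simplify: x > 318+205 = 523

523


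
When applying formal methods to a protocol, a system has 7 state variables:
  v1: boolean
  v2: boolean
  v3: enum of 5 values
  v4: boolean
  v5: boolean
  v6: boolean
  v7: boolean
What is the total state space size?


State space = product of domain sizes of all variables.
Domain sizes:
  v1 (boolean): 2
  v2 (boolean): 2
  v3 (enum of 5 values): 5
  v4 (boolean): 2
  v5 (boolean): 2
  v6 (boolean): 2
  v7 (boolean): 2
Product = 2 * 2 * 5 * 2 * 2 * 2 * 2 = 320

320


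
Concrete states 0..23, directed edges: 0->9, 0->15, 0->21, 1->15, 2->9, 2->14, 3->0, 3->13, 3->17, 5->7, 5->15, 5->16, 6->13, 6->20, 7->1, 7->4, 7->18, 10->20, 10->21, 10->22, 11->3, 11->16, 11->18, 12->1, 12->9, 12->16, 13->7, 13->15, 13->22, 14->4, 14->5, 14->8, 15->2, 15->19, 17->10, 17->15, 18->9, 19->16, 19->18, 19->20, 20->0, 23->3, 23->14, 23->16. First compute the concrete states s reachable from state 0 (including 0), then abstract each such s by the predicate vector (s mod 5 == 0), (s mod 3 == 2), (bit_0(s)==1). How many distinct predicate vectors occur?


BFS from 0:
Concrete reachable: {0, 1, 2, 4, 5, 7, 8, 9, 14, 15, 16, 18, 19, 20, 21}
Abstract via predicates (s mod 5 == 0), (s mod 3 == 2), (bit_0(s)==1):
  (0,0,0) <- {4, 16, 18}
  (0,0,1) <- {1, 7, 9, 19, 21}
  (0,1,0) <- {2, 8, 14}
  (1,0,0) <- {0}
  (1,0,1) <- {15}
  (1,1,0) <- {20}
  (1,1,1) <- {5}
Distinct abstract states = 7

7


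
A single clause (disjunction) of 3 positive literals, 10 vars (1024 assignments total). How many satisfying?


Step 1: Total=2^10=1024
Step 2: Unsat when all 3 false: 2^7=128
Step 3: Sat=1024-128=896

896


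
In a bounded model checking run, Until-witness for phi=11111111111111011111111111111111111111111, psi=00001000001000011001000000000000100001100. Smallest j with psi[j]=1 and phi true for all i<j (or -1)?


(phi U psi) at 0: need smallest j with psi[j]=1 and phi[i]=1 for all i in [0,j).
Scan from step 0:
  step 0: phi=1, psi=0 -> continue
  step 1: phi=1, psi=0 -> continue
  step 2: phi=1, psi=0 -> continue
  step 3: phi=1, psi=0 -> continue
  step 4: psi=1 and phi held for [0,4) -> witness found
Witness step = 4

4


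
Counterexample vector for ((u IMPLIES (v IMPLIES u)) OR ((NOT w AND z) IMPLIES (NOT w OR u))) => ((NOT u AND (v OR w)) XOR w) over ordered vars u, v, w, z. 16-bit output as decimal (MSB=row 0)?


F1 = ((u IMPLIES (v IMPLIES u)) OR ((NOT w AND z) IMPLIES (NOT w OR u)))
F2 = ((NOT u AND (v OR w)) XOR w)
Counterexample to F1=>F2 is where F1=1 and F2=0.
Evaluate each row (bits = u,v,w,z, MSB first):
  row 0 [0000]: F1=1 F2=0 -> F1&~F2 -> 1
  row 1 [0001]: F1=1 F2=0 -> F1&~F2 -> 1
  row 2 [0010]: F1=1 F2=0 -> F1&~F2 -> 1
  row 3 [0011]: F1=1 F2=0 -> F1&~F2 -> 1
  row 4 [0100]: F1=1 F2=1 -> F1&~F2 -> 0
  row 5 [0101]: F1=1 F2=1 -> F1&~F2 -> 0
  row 6 [0110]: F1=1 F2=0 -> F1&~F2 -> 1
  row 7 [0111]: F1=1 F2=0 -> F1&~F2 -> 1
  row 8 [1000]: F1=1 F2=0 -> F1&~F2 -> 1
  row 9 [1001]: F1=1 F2=0 -> F1&~F2 -> 1
  row 10 [1010]: F1=1 F2=1 -> F1&~F2 -> 0
  row 11 [1011]: F1=1 F2=1 -> F1&~F2 -> 0
  row 12 [1100]: F1=1 F2=0 -> F1&~F2 -> 1
  row 13 [1101]: F1=1 F2=0 -> F1&~F2 -> 1
  row 14 [1110]: F1=1 F2=1 -> F1&~F2 -> 0
  row 15 [1111]: F1=1 F2=1 -> F1&~F2 -> 0
Full result column, 4 rows per line (u,v fixed per line; w,z runs 00..11 left to right):
  rows 0-3 [u,v=00]: 1111  = hex F
  rows 4-7 [u,v=01]: 0011  = hex 3
  rows 8-11 [u,v=10]: 1100  = hex C
  rows 12-15 [u,v=11]: 1100  = hex C
Counterexample vector (row 0 .. row 15) = 1111001111001100
Output column grouped in 4s = 1111 0011 1100 1100 = 0xF3CC
Convert to decimal digit by digit (value = value*16 + digit):
  F -> 15
  15*16 + 3 = 243
  243*16 + 12 (C) = 3900
  3900*16 + 12 (C) = 62412
Decimal = 62412

62412


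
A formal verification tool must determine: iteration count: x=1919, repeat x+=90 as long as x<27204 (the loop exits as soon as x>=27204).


Step 1: x goes from 1919 toward 27204 by 90; the body runs while x<27204, so iterations = ceil((bound-start)/step)
Step 2: Distance=25285
Step 3: ceil(25285/90)=281

281


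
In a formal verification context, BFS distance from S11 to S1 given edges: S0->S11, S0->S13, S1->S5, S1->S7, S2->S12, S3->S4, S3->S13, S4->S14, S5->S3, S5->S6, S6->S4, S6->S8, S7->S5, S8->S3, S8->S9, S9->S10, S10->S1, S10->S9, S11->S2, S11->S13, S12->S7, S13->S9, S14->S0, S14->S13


BFS layer-by-layer from S11:
  dist 0: {S11}
  dist 1: {S2, S13}
  dist 2: {S9, S12}
  dist 3: {S7, S10}
  dist 4: {S1, S5}
  -> S1 reached at distance 4
Shortest path length = 4

4


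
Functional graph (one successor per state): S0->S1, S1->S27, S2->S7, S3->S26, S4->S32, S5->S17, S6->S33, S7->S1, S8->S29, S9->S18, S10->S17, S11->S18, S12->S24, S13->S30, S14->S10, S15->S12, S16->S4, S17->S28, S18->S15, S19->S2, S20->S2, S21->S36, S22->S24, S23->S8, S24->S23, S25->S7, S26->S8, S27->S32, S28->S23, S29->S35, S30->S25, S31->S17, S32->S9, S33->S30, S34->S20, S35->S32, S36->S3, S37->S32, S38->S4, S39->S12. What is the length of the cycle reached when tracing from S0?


Trace from S0 until a state repeats:
  S0 -> S1 -> S27 -> S32 -> S9 -> S18 -> S15 -> S12 -> S24 -> S23 -> S8 -> S29 -> S35 -> S32
S32 first seen at step 3, revisited at step 13.
Cycle length = 13 - 3 = 10

10


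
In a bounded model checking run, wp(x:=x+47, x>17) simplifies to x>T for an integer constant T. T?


Formula: wp(x:=E, P) = P[E/x] (substitute E for x in postcondition)
Step 1: Postcondition: x>17
Step 2: Substitute x+47 for x: x+47>17
Step 3: Solve for x: x > 17-47 = -30

-30


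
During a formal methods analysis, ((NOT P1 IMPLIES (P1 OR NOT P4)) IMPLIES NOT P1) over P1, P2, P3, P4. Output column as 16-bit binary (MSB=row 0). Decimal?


Formula: ((NOT P1 IMPLIES (P1 OR NOT P4)) IMPLIES NOT P1) over P1, P2, P3, P4 (16 rows)
Evaluate each row (bits = P1,P2,P3,P4, MSB first):
  row 0 [0000]: ((NOT 0 IMPLIES (0 OR NOT 0)) IMPLIES NOT 0) -> 1
  row 1 [0001]: ((NOT 0 IMPLIES (0 OR NOT 1)) IMPLIES NOT 0) -> 1
  row 2 [0010]: ((NOT 0 IMPLIES (0 OR NOT 0)) IMPLIES NOT 0) -> 1
  row 3 [0011]: ((NOT 0 IMPLIES (0 OR NOT 1)) IMPLIES NOT 0) -> 1
  row 4 [0100]: ((NOT 0 IMPLIES (0 OR NOT 0)) IMPLIES NOT 0) -> 1
  row 5 [0101]: ((NOT 0 IMPLIES (0 OR NOT 1)) IMPLIES NOT 0) -> 1
  row 6 [0110]: ((NOT 0 IMPLIES (0 OR NOT 0)) IMPLIES NOT 0) -> 1
  row 7 [0111]: ((NOT 0 IMPLIES (0 OR NOT 1)) IMPLIES NOT 0) -> 1
  row 8 [1000]: ((NOT 1 IMPLIES (1 OR NOT 0)) IMPLIES NOT 1) -> 0
  row 9 [1001]: ((NOT 1 IMPLIES (1 OR NOT 1)) IMPLIES NOT 1) -> 0
  row 10 [1010]: ((NOT 1 IMPLIES (1 OR NOT 0)) IMPLIES NOT 1) -> 0
  row 11 [1011]: ((NOT 1 IMPLIES (1 OR NOT 1)) IMPLIES NOT 1) -> 0
  row 12 [1100]: ((NOT 1 IMPLIES (1 OR NOT 0)) IMPLIES NOT 1) -> 0
  row 13 [1101]: ((NOT 1 IMPLIES (1 OR NOT 1)) IMPLIES NOT 1) -> 0
  row 14 [1110]: ((NOT 1 IMPLIES (1 OR NOT 0)) IMPLIES NOT 1) -> 0
  row 15 [1111]: ((NOT 1 IMPLIES (1 OR NOT 1)) IMPLIES NOT 1) -> 0
Full result column, 4 rows per line (P1,P2 fixed per line; P3,P4 runs 00..11 left to right):
  rows 0-3 [P1,P2=00]: 1111  = hex F
  rows 4-7 [P1,P2=01]: 1111  = hex F
  rows 8-11 [P1,P2=10]: 0000  = hex 0
  rows 12-15 [P1,P2=11]: 0000  = hex 0
Output column (row 0 .. row 15) = 1111111100000000
Output column grouped in 4s = 1111 1111 0000 0000 = 0xFF00
Convert to decimal digit by digit (value = value*16 + digit):
  F -> 15
  15*16 + 15 (F) = 255
  255*16 + 0 = 4080
  4080*16 + 0 = 65280
Decimal = 65280

65280


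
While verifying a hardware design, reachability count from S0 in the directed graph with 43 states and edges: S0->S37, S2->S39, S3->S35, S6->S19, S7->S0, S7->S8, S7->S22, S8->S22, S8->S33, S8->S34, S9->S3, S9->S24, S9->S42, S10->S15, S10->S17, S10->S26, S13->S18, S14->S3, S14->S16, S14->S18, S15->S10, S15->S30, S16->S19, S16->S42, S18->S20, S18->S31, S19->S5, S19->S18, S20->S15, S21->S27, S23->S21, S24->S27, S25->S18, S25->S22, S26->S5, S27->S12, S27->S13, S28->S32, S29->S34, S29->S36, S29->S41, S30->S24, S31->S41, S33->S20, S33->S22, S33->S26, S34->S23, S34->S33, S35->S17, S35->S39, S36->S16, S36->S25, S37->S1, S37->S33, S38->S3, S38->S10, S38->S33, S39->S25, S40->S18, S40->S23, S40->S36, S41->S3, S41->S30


BFS from S0:
  layer 0: {S0}
  layer 1: {S37}
  layer 2: {S1, S33}
  layer 3: {S20, S22, S26}
  layer 4: {S5, S15}
  layer 5: {S10, S30}
  layer 6: {S17, S24}
  layer 7: {S27}
  layer 8: {S12, S13}
  layer 9: {S18}
  layer 10: {S31}
  layer 11: {S41}
  layer 12: {S3}
  layer 13: {S35}
  layer 14: {S39}
  layer 15: {S25}
Reachable set: {S0, S1, S3, S5, S10, S12, S13, S15, S17, S18, S20, S22, S24, S25, S26, S27, S30, S31, S33, S35, S37, S39, S41}
Count = 23

23


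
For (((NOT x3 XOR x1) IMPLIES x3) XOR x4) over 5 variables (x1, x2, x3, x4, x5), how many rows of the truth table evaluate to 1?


Formula: (((NOT x3 XOR x1) IMPLIES x3) XOR x4) over 5 vars (32 rows)
Evaluate each row (x1, x2, x3, x4, x5 as bits, MSB first):
  row 0 [00000]: (((NOT 0 XOR 0) IMPLIES 0) XOR 0) -> 0
  row 1 [00001]: (((NOT 0 XOR 0) IMPLIES 0) XOR 0) -> 0
  row 2 [00010]: (((NOT 0 XOR 0) IMPLIES 0) XOR 1) -> 1
  row 3 [00011]: (((NOT 0 XOR 0) IMPLIES 0) XOR 1) -> 1
  row 4 [00100]: (((NOT 1 XOR 0) IMPLIES 1) XOR 0) -> 1
  row 5 [00101]: (((NOT 1 XOR 0) IMPLIES 1) XOR 0) -> 1
  row 6 [00110]: (((NOT 1 XOR 0) IMPLIES 1) XOR 1) -> 0
  row 7 [00111]: (((NOT 1 XOR 0) IMPLIES 1) XOR 1) -> 0
  row 8 [01000]: (((NOT 0 XOR 0) IMPLIES 0) XOR 0) -> 0
  row 9 [01001]: (((NOT 0 XOR 0) IMPLIES 0) XOR 0) -> 0
  row 10 [01010]: (((NOT 0 XOR 0) IMPLIES 0) XOR 1) -> 1
  row 11 [01011]: (((NOT 0 XOR 0) IMPLIES 0) XOR 1) -> 1
  row 12 [01100]: (((NOT 1 XOR 0) IMPLIES 1) XOR 0) -> 1
  row 13 [01101]: (((NOT 1 XOR 0) IMPLIES 1) XOR 0) -> 1
  row 14 [01110]: (((NOT 1 XOR 0) IMPLIES 1) XOR 1) -> 0
  row 15 [01111]: (((NOT 1 XOR 0) IMPLIES 1) XOR 1) -> 0
  row 16 [10000]: (((NOT 0 XOR 1) IMPLIES 0) XOR 0) -> 1
  row 17 [10001]: (((NOT 0 XOR 1) IMPLIES 0) XOR 0) -> 1
  row 18 [10010]: (((NOT 0 XOR 1) IMPLIES 0) XOR 1) -> 0
  row 19 [10011]: (((NOT 0 XOR 1) IMPLIES 0) XOR 1) -> 0
  row 20 [10100]: (((NOT 1 XOR 1) IMPLIES 1) XOR 0) -> 1
  row 21 [10101]: (((NOT 1 XOR 1) IMPLIES 1) XOR 0) -> 1
  row 22 [10110]: (((NOT 1 XOR 1) IMPLIES 1) XOR 1) -> 0
  row 23 [10111]: (((NOT 1 XOR 1) IMPLIES 1) XOR 1) -> 0
  row 24 [11000]: (((NOT 0 XOR 1) IMPLIES 0) XOR 0) -> 1
  row 25 [11001]: (((NOT 0 XOR 1) IMPLIES 0) XOR 0) -> 1
  row 26 [11010]: (((NOT 0 XOR 1) IMPLIES 0) XOR 1) -> 0
  row 27 [11011]: (((NOT 0 XOR 1) IMPLIES 0) XOR 1) -> 0
  row 28 [11100]: (((NOT 1 XOR 1) IMPLIES 1) XOR 0) -> 1
  row 29 [11101]: (((NOT 1 XOR 1) IMPLIES 1) XOR 0) -> 1
  row 30 [11110]: (((NOT 1 XOR 1) IMPLIES 1) XOR 1) -> 0
  row 31 [11111]: (((NOT 1 XOR 1) IMPLIES 1) XOR 1) -> 0
Full result column, 8 rows per line (x1,x2 fixed per line; x3,x4,x5 runs 000..111 left to right):
  rows 0-7 [x1,x2=00]: 00111100  (ones: 4)
  rows 8-15 [x1,x2=01]: 00111100  (ones: 4)
  rows 16-23 [x1,x2=10]: 11001100  (ones: 4)
  rows 24-31 [x1,x2=11]: 11001100  (ones: 4)
Count of 1-rows = 4+4+4+4 = 16

16


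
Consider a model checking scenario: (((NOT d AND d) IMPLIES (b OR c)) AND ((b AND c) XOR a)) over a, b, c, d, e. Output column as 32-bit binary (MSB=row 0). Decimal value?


Formula: (((NOT d AND d) IMPLIES (b OR c)) AND ((b AND c) XOR a)) over a, b, c, d, e (32 rows)
Evaluate each row (bits = a,b,c,d,e, MSB first):
  row 0 [00000]: (((NOT 0 AND 0) IMPLIES (0 OR 0)) AND ((0 AND 0) XOR 0)) -> 0
  row 1 [00001]: (((NOT 0 AND 0) IMPLIES (0 OR 0)) AND ((0 AND 0) XOR 0)) -> 0
  row 2 [00010]: (((NOT 1 AND 1) IMPLIES (0 OR 0)) AND ((0 AND 0) XOR 0)) -> 0
  row 3 [00011]: (((NOT 1 AND 1) IMPLIES (0 OR 0)) AND ((0 AND 0) XOR 0)) -> 0
  row 4 [00100]: (((NOT 0 AND 0) IMPLIES (0 OR 1)) AND ((0 AND 1) XOR 0)) -> 0
  row 5 [00101]: (((NOT 0 AND 0) IMPLIES (0 OR 1)) AND ((0 AND 1) XOR 0)) -> 0
  row 6 [00110]: (((NOT 1 AND 1) IMPLIES (0 OR 1)) AND ((0 AND 1) XOR 0)) -> 0
  row 7 [00111]: (((NOT 1 AND 1) IMPLIES (0 OR 1)) AND ((0 AND 1) XOR 0)) -> 0
  row 8 [01000]: (((NOT 0 AND 0) IMPLIES (1 OR 0)) AND ((1 AND 0) XOR 0)) -> 0
  row 9 [01001]: (((NOT 0 AND 0) IMPLIES (1 OR 0)) AND ((1 AND 0) XOR 0)) -> 0
  row 10 [01010]: (((NOT 1 AND 1) IMPLIES (1 OR 0)) AND ((1 AND 0) XOR 0)) -> 0
  row 11 [01011]: (((NOT 1 AND 1) IMPLIES (1 OR 0)) AND ((1 AND 0) XOR 0)) -> 0
  row 12 [01100]: (((NOT 0 AND 0) IMPLIES (1 OR 1)) AND ((1 AND 1) XOR 0)) -> 1
  row 13 [01101]: (((NOT 0 AND 0) IMPLIES (1 OR 1)) AND ((1 AND 1) XOR 0)) -> 1
  row 14 [01110]: (((NOT 1 AND 1) IMPLIES (1 OR 1)) AND ((1 AND 1) XOR 0)) -> 1
  row 15 [01111]: (((NOT 1 AND 1) IMPLIES (1 OR 1)) AND ((1 AND 1) XOR 0)) -> 1
  row 16 [10000]: (((NOT 0 AND 0) IMPLIES (0 OR 0)) AND ((0 AND 0) XOR 1)) -> 1
  row 17 [10001]: (((NOT 0 AND 0) IMPLIES (0 OR 0)) AND ((0 AND 0) XOR 1)) -> 1
  row 18 [10010]: (((NOT 1 AND 1) IMPLIES (0 OR 0)) AND ((0 AND 0) XOR 1)) -> 1
  row 19 [10011]: (((NOT 1 AND 1) IMPLIES (0 OR 0)) AND ((0 AND 0) XOR 1)) -> 1
  row 20 [10100]: (((NOT 0 AND 0) IMPLIES (0 OR 1)) AND ((0 AND 1) XOR 1)) -> 1
  row 21 [10101]: (((NOT 0 AND 0) IMPLIES (0 OR 1)) AND ((0 AND 1) XOR 1)) -> 1
  row 22 [10110]: (((NOT 1 AND 1) IMPLIES (0 OR 1)) AND ((0 AND 1) XOR 1)) -> 1
  row 23 [10111]: (((NOT 1 AND 1) IMPLIES (0 OR 1)) AND ((0 AND 1) XOR 1)) -> 1
  row 24 [11000]: (((NOT 0 AND 0) IMPLIES (1 OR 0)) AND ((1 AND 0) XOR 1)) -> 1
  row 25 [11001]: (((NOT 0 AND 0) IMPLIES (1 OR 0)) AND ((1 AND 0) XOR 1)) -> 1
  row 26 [11010]: (((NOT 1 AND 1) IMPLIES (1 OR 0)) AND ((1 AND 0) XOR 1)) -> 1
  row 27 [11011]: (((NOT 1 AND 1) IMPLIES (1 OR 0)) AND ((1 AND 0) XOR 1)) -> 1
  row 28 [11100]: (((NOT 0 AND 0) IMPLIES (1 OR 1)) AND ((1 AND 1) XOR 1)) -> 0
  row 29 [11101]: (((NOT 0 AND 0) IMPLIES (1 OR 1)) AND ((1 AND 1) XOR 1)) -> 0
  row 30 [11110]: (((NOT 1 AND 1) IMPLIES (1 OR 1)) AND ((1 AND 1) XOR 1)) -> 0
  row 31 [11111]: (((NOT 1 AND 1) IMPLIES (1 OR 1)) AND ((1 AND 1) XOR 1)) -> 0
Full result column, 4 rows per line (a,b,c fixed per line; d,e runs 00..11 left to right):
  rows 0-3 [a,b,c=000]: 0000  = hex 0
  rows 4-7 [a,b,c=001]: 0000  = hex 0
  rows 8-11 [a,b,c=010]: 0000  = hex 0
  rows 12-15 [a,b,c=011]: 1111  = hex F
  rows 16-19 [a,b,c=100]: 1111  = hex F
  rows 20-23 [a,b,c=101]: 1111  = hex F
  rows 24-27 [a,b,c=110]: 1111  = hex F
  rows 28-31 [a,b,c=111]: 0000  = hex 0
Output column (row 0 .. row 31) = 00000000000011111111111111110000
Output column grouped in 4s = 0000 0000 0000 1111 1111 1111 1111 0000 = 0x000FFFF0
Convert to decimal digit by digit (value = value*16 + digit):
  0 -> 0
  0*16 + 0 = 0
  0*16 + 0 = 0
  0*16 + 15 (F) = 15
  15*16 + 15 (F) = 255
  255*16 + 15 (F) = 4095
  4095*16 + 15 (F) = 65535
  65535*16 + 0 = 1048560
Decimal = 1048560

1048560


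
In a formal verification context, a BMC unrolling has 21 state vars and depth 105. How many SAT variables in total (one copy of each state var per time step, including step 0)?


BMC unrolls to depth k, creating one copy of each state var for steps 0..k.
Step count = 105 + 1 = 106 (steps 0 through 105)
Vars per step = 21
Total = 21 * 106 = 2226

2226


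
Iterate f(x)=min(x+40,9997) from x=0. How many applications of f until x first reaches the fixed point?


Step 1: x=0, cap=9997, increment=40
Step 2: x grows by 40 each step until capped at 9997; fixed point is x=9997
Step 3: iterations = ceil(9997/40) = 250

250


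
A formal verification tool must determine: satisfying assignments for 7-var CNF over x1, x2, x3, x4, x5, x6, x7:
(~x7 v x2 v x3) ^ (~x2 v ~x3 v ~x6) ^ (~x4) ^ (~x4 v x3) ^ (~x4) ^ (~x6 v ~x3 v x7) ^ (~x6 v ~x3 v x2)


CNF with 7 clauses over 7 vars (128 assignments).
An assignment satisfies CNF iff every clause has >=1 true literal.
Check each row (bits = x1,x2,x3,x4,x5,x6,x7; clause T/F shown):
  row 0 [0000000]: clauses=TTTTTTT -> 1
  row 1 [0000001]: clauses=FTTTTTT -> 0
  row 2 [0000010]: clauses=TTTTTTT -> 1
  row 3 [0000011]: clauses=FTTTTTT -> 0
  row 4 [0000100]: clauses=TTTTTTT -> 1
  (every remaining row is evaluated the same way; all 128 results are listed next)
Full result column, 8 rows per line (x1,x2,x3,x4 fixed per line; x5,x6,x7 runs 000..111 left to right):
  rows 0-7 [x1,x2,x3,x4=0000]: 10101010  (ones: 4)
  rows 8-15 [x1,x2,x3,x4=0001]: 00000000  (ones: 0)
  rows 16-23 [x1,x2,x3,x4=0010]: 11001100  (ones: 4)
  rows 24-31 [x1,x2,x3,x4=0011]: 00000000  (ones: 0)
  rows 32-39 [x1,x2,x3,x4=0100]: 11111111  (ones: 8)
  rows 40-47 [x1,x2,x3,x4=0101]: 00000000  (ones: 0)
  rows 48-55 [x1,x2,x3,x4=0110]: 11001100  (ones: 4)
  rows 56-63 [x1,x2,x3,x4=0111]: 00000000  (ones: 0)
  rows 64-71 [x1,x2,x3,x4=1000]: 10101010  (ones: 4)
  rows 72-79 [x1,x2,x3,x4=1001]: 00000000  (ones: 0)
  rows 80-87 [x1,x2,x3,x4=1010]: 11001100  (ones: 4)
  rows 88-95 [x1,x2,x3,x4=1011]: 00000000  (ones: 0)
  rows 96-103 [x1,x2,x3,x4=1100]: 11111111  (ones: 8)
  rows 104-111 [x1,x2,x3,x4=1101]: 00000000  (ones: 0)
  rows 112-119 [x1,x2,x3,x4=1110]: 11001100  (ones: 4)
  rows 120-127 [x1,x2,x3,x4=1111]: 00000000  (ones: 0)
Satisfying assignments = 4+0+4+0+8+0+4+0+4+0+4+0+8+0+4+0 = 40

40


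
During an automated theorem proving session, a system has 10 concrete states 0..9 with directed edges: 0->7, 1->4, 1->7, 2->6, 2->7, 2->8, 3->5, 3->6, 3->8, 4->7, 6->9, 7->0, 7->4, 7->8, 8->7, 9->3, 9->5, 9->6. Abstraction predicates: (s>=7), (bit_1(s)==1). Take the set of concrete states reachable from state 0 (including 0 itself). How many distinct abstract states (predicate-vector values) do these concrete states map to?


BFS from 0:
Concrete reachable: {0, 4, 7, 8}
Abstract via predicates (s>=7), (bit_1(s)==1):
  (0,0) <- {0, 4}
  (1,0) <- {8}
  (1,1) <- {7}
Distinct abstract states = 3

3


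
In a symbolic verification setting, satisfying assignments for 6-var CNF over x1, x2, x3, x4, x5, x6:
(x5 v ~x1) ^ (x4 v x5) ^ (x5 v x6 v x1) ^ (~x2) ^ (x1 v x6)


CNF with 5 clauses over 6 vars (64 assignments).
An assignment satisfies CNF iff every clause has >=1 true literal.
Check each row (bits = x1,x2,x3,x4,x5,x6; clause T/F shown):
  row 0 [000000]: clauses=TFFTF -> 0
  row 1 [000001]: clauses=TFTTT -> 0
  row 2 [000010]: clauses=TTTTF -> 0
  row 3 [000011]: clauses=TTTTT -> 1
  row 4 [000100]: clauses=TTFTF -> 0
  (every remaining row is evaluated the same way; all 64 results are listed next)
Full result column, 8 rows per line (x1,x2,x3 fixed per line; x4,x5,x6 runs 000..111 left to right):
  rows 0-7 [x1,x2,x3=000]: 00010101  (ones: 3)
  rows 8-15 [x1,x2,x3=001]: 00010101  (ones: 3)
  rows 16-23 [x1,x2,x3=010]: 00000000  (ones: 0)
  rows 24-31 [x1,x2,x3=011]: 00000000  (ones: 0)
  rows 32-39 [x1,x2,x3=100]: 00110011  (ones: 4)
  rows 40-47 [x1,x2,x3=101]: 00110011  (ones: 4)
  rows 48-55 [x1,x2,x3=110]: 00000000  (ones: 0)
  rows 56-63 [x1,x2,x3=111]: 00000000  (ones: 0)
Satisfying assignments = 3+3+0+0+4+4+0+0 = 14

14


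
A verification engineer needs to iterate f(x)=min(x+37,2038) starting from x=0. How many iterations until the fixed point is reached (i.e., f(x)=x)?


Step 1: x=0, cap=2038, increment=37
Step 2: x grows by 37 each step until capped at 2038; fixed point is x=2038
Step 3: iterations = ceil(2038/37) = 56

56


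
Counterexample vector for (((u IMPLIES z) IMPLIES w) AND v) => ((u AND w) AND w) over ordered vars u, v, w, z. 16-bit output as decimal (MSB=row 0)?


F1 = (((u IMPLIES z) IMPLIES w) AND v)
F2 = ((u AND w) AND w)
Counterexample to F1=>F2 is where F1=1 and F2=0.
Evaluate each row (bits = u,v,w,z, MSB first):
  row 0 [0000]: F1=0 F2=0 -> F1&~F2 -> 0
  row 1 [0001]: F1=0 F2=0 -> F1&~F2 -> 0
  row 2 [0010]: F1=0 F2=0 -> F1&~F2 -> 0
  row 3 [0011]: F1=0 F2=0 -> F1&~F2 -> 0
  row 4 [0100]: F1=0 F2=0 -> F1&~F2 -> 0
  row 5 [0101]: F1=0 F2=0 -> F1&~F2 -> 0
  row 6 [0110]: F1=1 F2=0 -> F1&~F2 -> 1
  row 7 [0111]: F1=1 F2=0 -> F1&~F2 -> 1
  row 8 [1000]: F1=0 F2=0 -> F1&~F2 -> 0
  row 9 [1001]: F1=0 F2=0 -> F1&~F2 -> 0
  row 10 [1010]: F1=0 F2=1 -> F1&~F2 -> 0
  row 11 [1011]: F1=0 F2=1 -> F1&~F2 -> 0
  row 12 [1100]: F1=1 F2=0 -> F1&~F2 -> 1
  row 13 [1101]: F1=0 F2=0 -> F1&~F2 -> 0
  row 14 [1110]: F1=1 F2=1 -> F1&~F2 -> 0
  row 15 [1111]: F1=1 F2=1 -> F1&~F2 -> 0
Full result column, 4 rows per line (u,v fixed per line; w,z runs 00..11 left to right):
  rows 0-3 [u,v=00]: 0000  = hex 0
  rows 4-7 [u,v=01]: 0011  = hex 3
  rows 8-11 [u,v=10]: 0000  = hex 0
  rows 12-15 [u,v=11]: 1000  = hex 8
Counterexample vector (row 0 .. row 15) = 0000001100001000
Output column grouped in 4s = 0000 0011 0000 1000 = 0x0308
Convert to decimal digit by digit (value = value*16 + digit):
  0 -> 0
  0*16 + 3 = 3
  3*16 + 0 = 48
  48*16 + 8 = 776
Decimal = 776

776


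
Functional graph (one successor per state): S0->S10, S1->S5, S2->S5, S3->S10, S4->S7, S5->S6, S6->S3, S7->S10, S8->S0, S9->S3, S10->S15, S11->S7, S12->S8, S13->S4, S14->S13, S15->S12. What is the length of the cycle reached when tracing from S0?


Trace from S0 until a state repeats:
  S0 -> S10 -> S15 -> S12 -> S8 -> S0
S0 first seen at step 0, revisited at step 5.
Cycle length = 5 - 0 = 5

5


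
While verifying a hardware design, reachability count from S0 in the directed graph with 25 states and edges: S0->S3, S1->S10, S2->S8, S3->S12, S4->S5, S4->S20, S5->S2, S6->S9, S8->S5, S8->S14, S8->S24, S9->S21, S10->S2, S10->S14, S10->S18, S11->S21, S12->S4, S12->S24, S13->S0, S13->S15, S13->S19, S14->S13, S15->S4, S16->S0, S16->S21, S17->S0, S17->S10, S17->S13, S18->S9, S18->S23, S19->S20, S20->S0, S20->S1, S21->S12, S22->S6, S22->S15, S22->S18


BFS from S0:
  layer 0: {S0}
  layer 1: {S3}
  layer 2: {S12}
  layer 3: {S4, S24}
  layer 4: {S5, S20}
  layer 5: {S1, S2}
  layer 6: {S8, S10}
  layer 7: {S14, S18}
  layer 8: {S9, S13, S23}
  layer 9: {S15, S19, S21}
Reachable set: {S0, S1, S2, S3, S4, S5, S8, S9, S10, S12, S13, S14, S15, S18, S19, S20, S21, S23, S24}
Count = 19

19


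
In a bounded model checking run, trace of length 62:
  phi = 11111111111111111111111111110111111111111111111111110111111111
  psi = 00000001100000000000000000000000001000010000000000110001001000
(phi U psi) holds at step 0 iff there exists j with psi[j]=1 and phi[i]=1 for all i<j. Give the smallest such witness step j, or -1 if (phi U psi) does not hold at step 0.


(phi U psi) at 0: need smallest j with psi[j]=1 and phi[i]=1 for all i in [0,j).
Scan from step 0:
  step 0: phi=1, psi=0 -> continue
  step 1: phi=1, psi=0 -> continue
  step 2: phi=1, psi=0 -> continue
  step 3: phi=1, psi=0 -> continue
  step 7: psi=1 and phi held for [0,7) -> witness found
Witness step = 7

7


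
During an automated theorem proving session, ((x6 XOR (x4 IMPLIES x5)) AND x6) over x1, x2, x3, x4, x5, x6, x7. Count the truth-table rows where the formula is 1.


Formula: ((x6 XOR (x4 IMPLIES x5)) AND x6) over 7 vars (128 rows)
Evaluate each row (x1, x2, x3, x4, x5, x6, x7 as bits, MSB first):
  row 0 [0000000]: ((0 XOR (0 IMPLIES 0)) AND 0) -> 0
  row 1 [0000001]: ((0 XOR (0 IMPLIES 0)) AND 0) -> 0
  row 2 [0000010]: ((1 XOR (0 IMPLIES 0)) AND 1) -> 0
  row 3 [0000011]: ((1 XOR (0 IMPLIES 0)) AND 1) -> 0
  row 4 [0000100]: ((0 XOR (0 IMPLIES 1)) AND 0) -> 0
  (every remaining row is evaluated the same way; all 128 results are listed next)
Full result column, 8 rows per line (x1,x2,x3,x4 fixed per line; x5,x6,x7 runs 000..111 left to right):
  rows 0-7 [x1,x2,x3,x4=0000]: 00000000  (ones: 0)
  rows 8-15 [x1,x2,x3,x4=0001]: 00110000  (ones: 2)
  rows 16-23 [x1,x2,x3,x4=0010]: 00000000  (ones: 0)
  rows 24-31 [x1,x2,x3,x4=0011]: 00110000  (ones: 2)
  rows 32-39 [x1,x2,x3,x4=0100]: 00000000  (ones: 0)
  rows 40-47 [x1,x2,x3,x4=0101]: 00110000  (ones: 2)
  rows 48-55 [x1,x2,x3,x4=0110]: 00000000  (ones: 0)
  rows 56-63 [x1,x2,x3,x4=0111]: 00110000  (ones: 2)
  rows 64-71 [x1,x2,x3,x4=1000]: 00000000  (ones: 0)
  rows 72-79 [x1,x2,x3,x4=1001]: 00110000  (ones: 2)
  rows 80-87 [x1,x2,x3,x4=1010]: 00000000  (ones: 0)
  rows 88-95 [x1,x2,x3,x4=1011]: 00110000  (ones: 2)
  rows 96-103 [x1,x2,x3,x4=1100]: 00000000  (ones: 0)
  rows 104-111 [x1,x2,x3,x4=1101]: 00110000  (ones: 2)
  rows 112-119 [x1,x2,x3,x4=1110]: 00000000  (ones: 0)
  rows 120-127 [x1,x2,x3,x4=1111]: 00110000  (ones: 2)
Count of 1-rows = 0+2+0+2+0+2+0+2+0+2+0+2+0+2+0+2 = 16

16


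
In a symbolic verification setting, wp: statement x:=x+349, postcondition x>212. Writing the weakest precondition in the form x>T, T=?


Formula: wp(x:=E, P) = P[E/x] (substitute E for x in postcondition)
Step 1: Postcondition: x>212
Step 2: Substitute x+349 for x: x+349>212
Step 3: Solve for x: x > 212-349 = -137

-137


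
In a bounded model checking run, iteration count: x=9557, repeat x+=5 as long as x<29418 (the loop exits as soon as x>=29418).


Step 1: x goes from 9557 toward 29418 by 5; the body runs while x<29418, so iterations = ceil((bound-start)/step)
Step 2: Distance=19861
Step 3: ceil(19861/5)=3973

3973


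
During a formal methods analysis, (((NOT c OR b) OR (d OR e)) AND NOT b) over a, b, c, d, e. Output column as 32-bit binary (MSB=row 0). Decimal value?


Formula: (((NOT c OR b) OR (d OR e)) AND NOT b) over a, b, c, d, e (32 rows)
Evaluate each row (bits = a,b,c,d,e, MSB first):
  row 0 [00000]: (((NOT 0 OR 0) OR (0 OR 0)) AND NOT 0) -> 1
  row 1 [00001]: (((NOT 0 OR 0) OR (0 OR 1)) AND NOT 0) -> 1
  row 2 [00010]: (((NOT 0 OR 0) OR (1 OR 0)) AND NOT 0) -> 1
  row 3 [00011]: (((NOT 0 OR 0) OR (1 OR 1)) AND NOT 0) -> 1
  row 4 [00100]: (((NOT 1 OR 0) OR (0 OR 0)) AND NOT 0) -> 0
  row 5 [00101]: (((NOT 1 OR 0) OR (0 OR 1)) AND NOT 0) -> 1
  row 6 [00110]: (((NOT 1 OR 0) OR (1 OR 0)) AND NOT 0) -> 1
  row 7 [00111]: (((NOT 1 OR 0) OR (1 OR 1)) AND NOT 0) -> 1
  row 8 [01000]: (((NOT 0 OR 1) OR (0 OR 0)) AND NOT 1) -> 0
  row 9 [01001]: (((NOT 0 OR 1) OR (0 OR 1)) AND NOT 1) -> 0
  row 10 [01010]: (((NOT 0 OR 1) OR (1 OR 0)) AND NOT 1) -> 0
  row 11 [01011]: (((NOT 0 OR 1) OR (1 OR 1)) AND NOT 1) -> 0
  row 12 [01100]: (((NOT 1 OR 1) OR (0 OR 0)) AND NOT 1) -> 0
  row 13 [01101]: (((NOT 1 OR 1) OR (0 OR 1)) AND NOT 1) -> 0
  row 14 [01110]: (((NOT 1 OR 1) OR (1 OR 0)) AND NOT 1) -> 0
  row 15 [01111]: (((NOT 1 OR 1) OR (1 OR 1)) AND NOT 1) -> 0
  row 16 [10000]: (((NOT 0 OR 0) OR (0 OR 0)) AND NOT 0) -> 1
  row 17 [10001]: (((NOT 0 OR 0) OR (0 OR 1)) AND NOT 0) -> 1
  row 18 [10010]: (((NOT 0 OR 0) OR (1 OR 0)) AND NOT 0) -> 1
  row 19 [10011]: (((NOT 0 OR 0) OR (1 OR 1)) AND NOT 0) -> 1
  row 20 [10100]: (((NOT 1 OR 0) OR (0 OR 0)) AND NOT 0) -> 0
  row 21 [10101]: (((NOT 1 OR 0) OR (0 OR 1)) AND NOT 0) -> 1
  row 22 [10110]: (((NOT 1 OR 0) OR (1 OR 0)) AND NOT 0) -> 1
  row 23 [10111]: (((NOT 1 OR 0) OR (1 OR 1)) AND NOT 0) -> 1
  row 24 [11000]: (((NOT 0 OR 1) OR (0 OR 0)) AND NOT 1) -> 0
  row 25 [11001]: (((NOT 0 OR 1) OR (0 OR 1)) AND NOT 1) -> 0
  row 26 [11010]: (((NOT 0 OR 1) OR (1 OR 0)) AND NOT 1) -> 0
  row 27 [11011]: (((NOT 0 OR 1) OR (1 OR 1)) AND NOT 1) -> 0
  row 28 [11100]: (((NOT 1 OR 1) OR (0 OR 0)) AND NOT 1) -> 0
  row 29 [11101]: (((NOT 1 OR 1) OR (0 OR 1)) AND NOT 1) -> 0
  row 30 [11110]: (((NOT 1 OR 1) OR (1 OR 0)) AND NOT 1) -> 0
  row 31 [11111]: (((NOT 1 OR 1) OR (1 OR 1)) AND NOT 1) -> 0
Full result column, 4 rows per line (a,b,c fixed per line; d,e runs 00..11 left to right):
  rows 0-3 [a,b,c=000]: 1111  = hex F
  rows 4-7 [a,b,c=001]: 0111  = hex 7
  rows 8-11 [a,b,c=010]: 0000  = hex 0
  rows 12-15 [a,b,c=011]: 0000  = hex 0
  rows 16-19 [a,b,c=100]: 1111  = hex F
  rows 20-23 [a,b,c=101]: 0111  = hex 7
  rows 24-27 [a,b,c=110]: 0000  = hex 0
  rows 28-31 [a,b,c=111]: 0000  = hex 0
Output column (row 0 .. row 31) = 11110111000000001111011100000000
Output column grouped in 4s = 1111 0111 0000 0000 1111 0111 0000 0000 = 0xF700F700
Convert to decimal digit by digit (value = value*16 + digit):
  F -> 15
  15*16 + 7 = 247
  247*16 + 0 = 3952
  3952*16 + 0 = 63232
  63232*16 + 15 (F) = 1011727
  1011727*16 + 7 = 16187639
  16187639*16 + 0 = 259002224
  259002224*16 + 0 = 4144035584
Decimal = 4144035584

4144035584


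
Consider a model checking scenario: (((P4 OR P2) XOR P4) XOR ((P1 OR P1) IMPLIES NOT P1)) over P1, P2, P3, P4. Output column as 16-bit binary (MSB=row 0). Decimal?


Formula: (((P4 OR P2) XOR P4) XOR ((P1 OR P1) IMPLIES NOT P1)) over P1, P2, P3, P4 (16 rows)
Evaluate each row (bits = P1,P2,P3,P4, MSB first):
  row 0 [0000]: (((0 OR 0) XOR 0) XOR ((0 OR 0) IMPLIES NOT 0)) -> 1
  row 1 [0001]: (((1 OR 0) XOR 1) XOR ((0 OR 0) IMPLIES NOT 0)) -> 1
  row 2 [0010]: (((0 OR 0) XOR 0) XOR ((0 OR 0) IMPLIES NOT 0)) -> 1
  row 3 [0011]: (((1 OR 0) XOR 1) XOR ((0 OR 0) IMPLIES NOT 0)) -> 1
  row 4 [0100]: (((0 OR 1) XOR 0) XOR ((0 OR 0) IMPLIES NOT 0)) -> 0
  row 5 [0101]: (((1 OR 1) XOR 1) XOR ((0 OR 0) IMPLIES NOT 0)) -> 1
  row 6 [0110]: (((0 OR 1) XOR 0) XOR ((0 OR 0) IMPLIES NOT 0)) -> 0
  row 7 [0111]: (((1 OR 1) XOR 1) XOR ((0 OR 0) IMPLIES NOT 0)) -> 1
  row 8 [1000]: (((0 OR 0) XOR 0) XOR ((1 OR 1) IMPLIES NOT 1)) -> 0
  row 9 [1001]: (((1 OR 0) XOR 1) XOR ((1 OR 1) IMPLIES NOT 1)) -> 0
  row 10 [1010]: (((0 OR 0) XOR 0) XOR ((1 OR 1) IMPLIES NOT 1)) -> 0
  row 11 [1011]: (((1 OR 0) XOR 1) XOR ((1 OR 1) IMPLIES NOT 1)) -> 0
  row 12 [1100]: (((0 OR 1) XOR 0) XOR ((1 OR 1) IMPLIES NOT 1)) -> 1
  row 13 [1101]: (((1 OR 1) XOR 1) XOR ((1 OR 1) IMPLIES NOT 1)) -> 0
  row 14 [1110]: (((0 OR 1) XOR 0) XOR ((1 OR 1) IMPLIES NOT 1)) -> 1
  row 15 [1111]: (((1 OR 1) XOR 1) XOR ((1 OR 1) IMPLIES NOT 1)) -> 0
Full result column, 4 rows per line (P1,P2 fixed per line; P3,P4 runs 00..11 left to right):
  rows 0-3 [P1,P2=00]: 1111  = hex F
  rows 4-7 [P1,P2=01]: 0101  = hex 5
  rows 8-11 [P1,P2=10]: 0000  = hex 0
  rows 12-15 [P1,P2=11]: 1010  = hex A
Output column (row 0 .. row 15) = 1111010100001010
Output column grouped in 4s = 1111 0101 0000 1010 = 0xF50A
Convert to decimal digit by digit (value = value*16 + digit):
  F -> 15
  15*16 + 5 = 245
  245*16 + 0 = 3920
  3920*16 + 10 (A) = 62730
Decimal = 62730

62730


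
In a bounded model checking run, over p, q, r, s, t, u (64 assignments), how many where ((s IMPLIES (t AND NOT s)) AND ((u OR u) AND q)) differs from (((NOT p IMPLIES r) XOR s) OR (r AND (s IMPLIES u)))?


F1 = ((s IMPLIES (t AND NOT s)) AND ((u OR u) AND q))
F2 = (((NOT p IMPLIES r) XOR s) OR (r AND (s IMPLIES u)))
Evaluate both on each of 64 rows (bits = p,q,r,s,t,u):
  row 0 [000000]: F1=0 F2=0 -> 0
  row 1 [000001]: F1=0 F2=0 -> 0
  row 2 [000010]: F1=0 F2=0 -> 0
  row 3 [000011]: F1=0 F2=0 -> 0
  row 4 [000100]: F1=0 F2=1 (differ) -> 1
  (every remaining row is evaluated the same way; all 64 results are listed next)
Full result column, 8 rows per line (p,q,r fixed per line; s,t,u runs 000..111 left to right):
  rows 0-7 [p,q,r=000]: 00001111  (ones: 4)
  rows 8-15 [p,q,r=001]: 11110101  (ones: 6)
  rows 16-23 [p,q,r=010]: 01011111  (ones: 6)
  rows 24-31 [p,q,r=011]: 10100101  (ones: 4)
  rows 32-39 [p,q,r=100]: 11110000  (ones: 4)
  rows 40-47 [p,q,r=101]: 11110101  (ones: 6)
  rows 48-55 [p,q,r=110]: 10100000  (ones: 2)
  rows 56-63 [p,q,r=111]: 10100101  (ones: 4)
Disagreements = 4+6+6+4+4+6+2+4 = 36

36


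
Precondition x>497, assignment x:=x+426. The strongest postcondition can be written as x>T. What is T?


Formula: sp(P, x:=E) = exists old_x. (x = E[old_x/x]) AND P[old_x/x] (old_x is the value of x before the assignment; eliminate old_x by solving x = E[old_x/x] for old_x)
Step 1: Precondition P: x>497, i.e. old_x > 497
Step 2: Assignment gives x = old_x + 426, so old_x = x - 426
Step 3: Substitute into P: x - 426 > 497
Step 4: Simplify: x > 497+426 = 923

923


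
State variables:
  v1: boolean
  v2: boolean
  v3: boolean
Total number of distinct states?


State space = product of domain sizes of all variables.
Domain sizes:
  v1 (boolean): 2
  v2 (boolean): 2
  v3 (boolean): 2
Product = 2 * 2 * 2 = 8

8


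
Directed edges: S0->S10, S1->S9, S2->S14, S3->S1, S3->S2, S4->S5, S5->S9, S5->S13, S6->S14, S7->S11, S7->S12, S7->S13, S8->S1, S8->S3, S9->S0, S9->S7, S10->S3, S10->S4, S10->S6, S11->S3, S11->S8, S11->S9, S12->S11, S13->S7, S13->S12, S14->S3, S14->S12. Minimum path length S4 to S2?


BFS layer-by-layer from S4:
  dist 0: {S4}
  dist 1: {S5}
  dist 2: {S9, S13}
  dist 3: {S0, S7, S12}
  dist 4: {S10, S11}
  dist 5: {S3, S6, S8}
  dist 6: {S1, S2, S14}
  -> S2 reached at distance 6
Shortest path length = 6

6


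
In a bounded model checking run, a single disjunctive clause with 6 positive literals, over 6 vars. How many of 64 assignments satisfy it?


Step 1: Total=2^6=64
Step 2: Unsat when all 6 false: 2^0=1
Step 3: Sat=64-1=63

63


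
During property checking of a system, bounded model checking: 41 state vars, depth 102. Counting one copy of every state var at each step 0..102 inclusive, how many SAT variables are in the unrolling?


BMC unrolls to depth k, creating one copy of each state var for steps 0..k.
Step count = 102 + 1 = 103 (steps 0 through 102)
Vars per step = 41
Total = 41 * 103 = 4223

4223


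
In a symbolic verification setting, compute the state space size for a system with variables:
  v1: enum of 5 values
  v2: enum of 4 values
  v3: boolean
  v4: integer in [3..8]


State space = product of domain sizes of all variables.
Domain sizes:
  v1 (enum of 5 values): 5
  v2 (enum of 4 values): 4
  v3 (boolean): 2
  v4 (integer in [3..8]): 6
Product = 5 * 4 * 2 * 6 = 240

240


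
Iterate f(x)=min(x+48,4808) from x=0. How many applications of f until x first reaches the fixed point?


Step 1: x=0, cap=4808, increment=48
Step 2: x grows by 48 each step until capped at 4808; fixed point is x=4808
Step 3: iterations = ceil(4808/48) = 101

101


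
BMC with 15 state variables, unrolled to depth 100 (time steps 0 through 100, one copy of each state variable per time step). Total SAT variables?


BMC unrolls to depth k, creating one copy of each state var for steps 0..k.
Step count = 100 + 1 = 101 (steps 0 through 100)
Vars per step = 15
Total = 15 * 101 = 1515

1515


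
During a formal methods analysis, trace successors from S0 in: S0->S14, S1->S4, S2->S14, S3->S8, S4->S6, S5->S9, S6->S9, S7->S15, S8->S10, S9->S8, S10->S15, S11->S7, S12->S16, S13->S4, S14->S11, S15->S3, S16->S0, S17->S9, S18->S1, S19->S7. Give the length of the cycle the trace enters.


Trace from S0 until a state repeats:
  S0 -> S14 -> S11 -> S7 -> S15 -> S3 -> S8 -> S10 -> S15
S15 first seen at step 4, revisited at step 8.
Cycle length = 8 - 4 = 4

4


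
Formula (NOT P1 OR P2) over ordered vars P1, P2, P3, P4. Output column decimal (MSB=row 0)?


Formula: (NOT P1 OR P2) over P1, P2, P3, P4 (16 rows)
Evaluate each row (bits = P1,P2,P3,P4, MSB first):
  row 0 [0000]: (NOT 0 OR 0) -> 1
  row 1 [0001]: (NOT 0 OR 0) -> 1
  row 2 [0010]: (NOT 0 OR 0) -> 1
  row 3 [0011]: (NOT 0 OR 0) -> 1
  row 4 [0100]: (NOT 0 OR 1) -> 1
  row 5 [0101]: (NOT 0 OR 1) -> 1
  row 6 [0110]: (NOT 0 OR 1) -> 1
  row 7 [0111]: (NOT 0 OR 1) -> 1
  row 8 [1000]: (NOT 1 OR 0) -> 0
  row 9 [1001]: (NOT 1 OR 0) -> 0
  row 10 [1010]: (NOT 1 OR 0) -> 0
  row 11 [1011]: (NOT 1 OR 0) -> 0
  row 12 [1100]: (NOT 1 OR 1) -> 1
  row 13 [1101]: (NOT 1 OR 1) -> 1
  row 14 [1110]: (NOT 1 OR 1) -> 1
  row 15 [1111]: (NOT 1 OR 1) -> 1
Full result column, 4 rows per line (P1,P2 fixed per line; P3,P4 runs 00..11 left to right):
  rows 0-3 [P1,P2=00]: 1111  = hex F
  rows 4-7 [P1,P2=01]: 1111  = hex F
  rows 8-11 [P1,P2=10]: 0000  = hex 0
  rows 12-15 [P1,P2=11]: 1111  = hex F
Output column (row 0 .. row 15) = 1111111100001111
Output column grouped in 4s = 1111 1111 0000 1111 = 0xFF0F
Convert to decimal digit by digit (value = value*16 + digit):
  F -> 15
  15*16 + 15 (F) = 255
  255*16 + 0 = 4080
  4080*16 + 15 (F) = 65295
Decimal = 65295

65295


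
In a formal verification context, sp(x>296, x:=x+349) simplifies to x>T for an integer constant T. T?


Formula: sp(P, x:=E) = exists old_x. (x = E[old_x/x]) AND P[old_x/x] (old_x is the value of x before the assignment; eliminate old_x by solving x = E[old_x/x] for old_x)
Step 1: Precondition P: x>296, i.e. old_x > 296
Step 2: Assignment gives x = old_x + 349, so old_x = x - 349
Step 3: Substitute into P: x - 349 > 296
Step 4: Simplify: x > 296+349 = 645

645


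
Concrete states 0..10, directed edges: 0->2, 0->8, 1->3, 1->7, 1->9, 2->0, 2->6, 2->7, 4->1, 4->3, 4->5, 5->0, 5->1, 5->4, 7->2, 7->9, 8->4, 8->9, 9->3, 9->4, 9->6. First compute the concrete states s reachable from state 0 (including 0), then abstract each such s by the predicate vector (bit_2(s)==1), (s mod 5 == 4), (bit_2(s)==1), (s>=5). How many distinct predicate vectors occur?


BFS from 0:
Concrete reachable: {0, 1, 2, 3, 4, 5, 6, 7, 8, 9}
Abstract via predicates (bit_2(s)==1), (s mod 5 == 4), (bit_2(s)==1), (s>=5):
  (0,0,0,0) <- {0, 1, 2, 3}
  (0,0,0,1) <- {8}
  (0,1,0,1) <- {9}
  (1,0,1,1) <- {5, 6, 7}
  (1,1,1,0) <- {4}
Distinct abstract states = 5

5


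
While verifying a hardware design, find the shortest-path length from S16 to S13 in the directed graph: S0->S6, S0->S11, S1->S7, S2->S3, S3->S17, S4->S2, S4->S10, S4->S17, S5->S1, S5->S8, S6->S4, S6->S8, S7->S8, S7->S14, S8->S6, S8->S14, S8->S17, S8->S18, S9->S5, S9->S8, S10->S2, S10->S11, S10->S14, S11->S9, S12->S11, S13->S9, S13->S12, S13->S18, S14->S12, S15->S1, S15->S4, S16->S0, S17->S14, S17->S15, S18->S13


BFS layer-by-layer from S16:
  dist 0: {S16}
  dist 1: {S0}
  dist 2: {S6, S11}
  dist 3: {S4, S8, S9}
  dist 4: {S2, S5, S10, S14, S17, S18}
  dist 5: {S1, S3, S12, S13, S15}
  -> S13 reached at distance 5
Shortest path length = 5

5


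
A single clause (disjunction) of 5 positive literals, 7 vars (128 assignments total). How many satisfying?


Step 1: Total=2^7=128
Step 2: Unsat when all 5 false: 2^2=4
Step 3: Sat=128-4=124

124


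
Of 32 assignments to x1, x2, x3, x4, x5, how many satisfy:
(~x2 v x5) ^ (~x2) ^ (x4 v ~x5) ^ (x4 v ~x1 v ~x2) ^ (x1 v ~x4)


CNF with 5 clauses over 5 vars (32 assignments).
An assignment satisfies CNF iff every clause has >=1 true literal.
Check each row (bits = x1,x2,x3,x4,x5; clause T/F shown):
  row 0 [00000]: clauses=TTTTT -> 1
  row 1 [00001]: clauses=TTFTT -> 0
  row 2 [00010]: clauses=TTTTF -> 0
  row 3 [00011]: clauses=TTTTF -> 0
  row 4 [00100]: clauses=TTTTT -> 1
  row 5 [00101]: clauses=TTFTT -> 0
  row 6 [00110]: clauses=TTTTF -> 0
  row 7 [00111]: clauses=TTTTF -> 0
  row 8 [01000]: clauses=FFTTT -> 0
  row 9 [01001]: clauses=TFFTT -> 0
  row 10 [01010]: clauses=FFTTF -> 0
  row 11 [01011]: clauses=TFTTF -> 0
  row 12 [01100]: clauses=FFTTT -> 0
  row 13 [01101]: clauses=TFFTT -> 0
  row 14 [01110]: clauses=FFTTF -> 0
  row 15 [01111]: clauses=TFTTF -> 0
  row 16 [10000]: clauses=TTTTT -> 1
  row 17 [10001]: clauses=TTFTT -> 0
  row 18 [10010]: clauses=TTTTT -> 1
  row 19 [10011]: clauses=TTTTT -> 1
  row 20 [10100]: clauses=TTTTT -> 1
  row 21 [10101]: clauses=TTFTT -> 0
  row 22 [10110]: clauses=TTTTT -> 1
  row 23 [10111]: clauses=TTTTT -> 1
  row 24 [11000]: clauses=FFTFT -> 0
  row 25 [11001]: clauses=TFFFT -> 0
  row 26 [11010]: clauses=FFTTT -> 0
  row 27 [11011]: clauses=TFTTT -> 0
  row 28 [11100]: clauses=FFTFT -> 0
  row 29 [11101]: clauses=TFFFT -> 0
  row 30 [11110]: clauses=FFTTT -> 0
  row 31 [11111]: clauses=TFTTT -> 0
Full result column, 8 rows per line (x1,x2 fixed per line; x3,x4,x5 runs 000..111 left to right):
  rows 0-7 [x1,x2=00]: 10001000  (ones: 2)
  rows 8-15 [x1,x2=01]: 00000000  (ones: 0)
  rows 16-23 [x1,x2=10]: 10111011  (ones: 6)
  rows 24-31 [x1,x2=11]: 00000000  (ones: 0)
Satisfying assignments = 2+0+6+0 = 8

8
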